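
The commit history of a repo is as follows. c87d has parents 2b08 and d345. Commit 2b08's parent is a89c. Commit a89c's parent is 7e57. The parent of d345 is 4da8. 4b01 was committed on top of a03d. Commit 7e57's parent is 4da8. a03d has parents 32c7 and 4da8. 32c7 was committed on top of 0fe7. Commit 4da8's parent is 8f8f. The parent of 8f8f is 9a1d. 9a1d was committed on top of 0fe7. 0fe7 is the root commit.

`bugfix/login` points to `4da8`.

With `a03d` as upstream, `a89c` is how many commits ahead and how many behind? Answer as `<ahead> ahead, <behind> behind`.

Reachable from a89c: {0fe7, 4da8, 7e57, 8f8f, 9a1d, a89c}.
Reachable from a03d: {0fe7, 32c7, 4da8, 8f8f, 9a1d, a03d}.
Only in a89c's history (ahead): {7e57, a89c} — 2.
Only in a03d's history (behind): {32c7, a03d} — 2.

2 ahead, 2 behind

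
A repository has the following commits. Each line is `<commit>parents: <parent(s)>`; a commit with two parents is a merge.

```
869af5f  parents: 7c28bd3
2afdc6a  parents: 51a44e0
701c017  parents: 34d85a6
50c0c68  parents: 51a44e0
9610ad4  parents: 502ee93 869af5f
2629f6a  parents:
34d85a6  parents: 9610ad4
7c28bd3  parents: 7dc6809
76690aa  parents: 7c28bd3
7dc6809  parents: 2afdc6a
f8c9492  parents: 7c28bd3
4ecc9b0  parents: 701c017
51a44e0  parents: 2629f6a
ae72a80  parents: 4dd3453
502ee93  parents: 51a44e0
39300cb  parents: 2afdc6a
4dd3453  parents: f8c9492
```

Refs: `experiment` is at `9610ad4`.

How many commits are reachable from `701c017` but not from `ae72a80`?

Reachable from 701c017: {2629f6a, 2afdc6a, 34d85a6, 502ee93, 51a44e0, 701c017, 7c28bd3, 7dc6809, 869af5f, 9610ad4}.
Reachable from ae72a80: {2629f6a, 2afdc6a, 4dd3453, 51a44e0, 7c28bd3, 7dc6809, ae72a80, f8c9492}.
In 701c017's history but not ae72a80's: {34d85a6, 502ee93, 701c017, 869af5f, 9610ad4} — 5 commits.

5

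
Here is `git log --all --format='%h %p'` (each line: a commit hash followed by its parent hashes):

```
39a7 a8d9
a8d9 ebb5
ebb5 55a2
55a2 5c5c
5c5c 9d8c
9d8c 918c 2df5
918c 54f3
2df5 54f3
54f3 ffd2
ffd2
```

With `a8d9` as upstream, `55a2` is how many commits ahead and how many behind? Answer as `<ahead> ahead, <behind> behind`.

0 ahead, 2 behind

Reachable from 55a2: {2df5, 54f3, 55a2, 5c5c, 918c, 9d8c, ffd2}.
Reachable from a8d9: {2df5, 54f3, 55a2, 5c5c, 918c, 9d8c, a8d9, ebb5, ffd2}.
Only in 55a2's history (ahead): {} — 0.
Only in a8d9's history (behind): {a8d9, ebb5} — 2.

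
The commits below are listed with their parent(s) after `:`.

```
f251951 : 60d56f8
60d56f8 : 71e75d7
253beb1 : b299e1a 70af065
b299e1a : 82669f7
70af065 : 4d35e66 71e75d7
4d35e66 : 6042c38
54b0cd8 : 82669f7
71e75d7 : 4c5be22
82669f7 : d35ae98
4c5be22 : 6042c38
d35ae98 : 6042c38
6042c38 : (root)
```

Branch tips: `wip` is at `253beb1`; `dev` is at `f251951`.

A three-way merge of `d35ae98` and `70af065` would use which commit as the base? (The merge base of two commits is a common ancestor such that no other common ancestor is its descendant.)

6042c38

Ancestors of d35ae98: {6042c38, d35ae98}.
Ancestors of 70af065: {4c5be22, 4d35e66, 6042c38, 70af065, 71e75d7}.
Common ancestors: {6042c38}.
The only common ancestor is 6042c38, so it is the merge base.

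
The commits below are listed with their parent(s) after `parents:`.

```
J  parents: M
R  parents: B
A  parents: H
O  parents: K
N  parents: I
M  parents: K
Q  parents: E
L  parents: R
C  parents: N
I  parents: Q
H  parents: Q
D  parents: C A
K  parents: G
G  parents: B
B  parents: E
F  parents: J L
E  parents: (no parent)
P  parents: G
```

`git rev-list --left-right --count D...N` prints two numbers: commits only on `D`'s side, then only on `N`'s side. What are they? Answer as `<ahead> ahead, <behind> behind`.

Reachable from D: {A, C, D, E, H, I, N, Q}.
Reachable from N: {E, I, N, Q}.
Only in D's history (ahead): {A, C, D, H} — 4.
Only in N's history (behind): {} — 0.

4 ahead, 0 behind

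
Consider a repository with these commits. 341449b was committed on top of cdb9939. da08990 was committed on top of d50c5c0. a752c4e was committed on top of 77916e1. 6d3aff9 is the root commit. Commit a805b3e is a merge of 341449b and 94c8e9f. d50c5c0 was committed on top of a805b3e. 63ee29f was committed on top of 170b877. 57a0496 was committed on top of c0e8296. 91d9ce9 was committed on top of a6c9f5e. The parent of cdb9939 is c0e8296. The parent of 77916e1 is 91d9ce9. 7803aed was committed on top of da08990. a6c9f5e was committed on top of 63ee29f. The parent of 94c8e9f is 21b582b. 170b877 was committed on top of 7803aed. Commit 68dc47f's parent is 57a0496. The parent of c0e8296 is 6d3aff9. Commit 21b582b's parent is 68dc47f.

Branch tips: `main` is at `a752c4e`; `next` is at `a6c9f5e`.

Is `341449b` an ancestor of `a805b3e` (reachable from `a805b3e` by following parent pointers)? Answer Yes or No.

Yes

Ancestors of a805b3e (commits reachable by following parents): {21b582b, 341449b, 57a0496, 68dc47f, 6d3aff9, 94c8e9f, a805b3e, c0e8296, cdb9939}.
341449b is in that set, so it is an ancestor of a805b3e.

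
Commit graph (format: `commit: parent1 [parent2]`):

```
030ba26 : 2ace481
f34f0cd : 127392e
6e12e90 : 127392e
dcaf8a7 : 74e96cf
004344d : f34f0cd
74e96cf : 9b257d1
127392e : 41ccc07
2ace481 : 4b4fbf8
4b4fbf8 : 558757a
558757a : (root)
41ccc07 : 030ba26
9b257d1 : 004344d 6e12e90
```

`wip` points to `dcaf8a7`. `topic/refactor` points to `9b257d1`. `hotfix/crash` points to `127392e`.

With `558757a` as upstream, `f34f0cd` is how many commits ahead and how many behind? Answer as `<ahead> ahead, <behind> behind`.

Reachable from f34f0cd: {030ba26, 127392e, 2ace481, 41ccc07, 4b4fbf8, 558757a, f34f0cd}.
Reachable from 558757a: {558757a}.
Only in f34f0cd's history (ahead): {030ba26, 127392e, 2ace481, 41ccc07, 4b4fbf8, f34f0cd} — 6.
Only in 558757a's history (behind): {} — 0.

6 ahead, 0 behind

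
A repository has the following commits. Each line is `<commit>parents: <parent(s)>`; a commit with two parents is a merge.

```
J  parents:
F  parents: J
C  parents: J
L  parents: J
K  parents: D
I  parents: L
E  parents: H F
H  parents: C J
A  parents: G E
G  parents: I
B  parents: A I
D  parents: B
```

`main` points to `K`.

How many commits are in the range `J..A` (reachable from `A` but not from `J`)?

8

Reachable from A: {A, C, E, F, G, H, I, J, L}.
Reachable from J: {J}.
In A's history but not J's: {A, C, E, F, G, H, I, L} — 8 commits.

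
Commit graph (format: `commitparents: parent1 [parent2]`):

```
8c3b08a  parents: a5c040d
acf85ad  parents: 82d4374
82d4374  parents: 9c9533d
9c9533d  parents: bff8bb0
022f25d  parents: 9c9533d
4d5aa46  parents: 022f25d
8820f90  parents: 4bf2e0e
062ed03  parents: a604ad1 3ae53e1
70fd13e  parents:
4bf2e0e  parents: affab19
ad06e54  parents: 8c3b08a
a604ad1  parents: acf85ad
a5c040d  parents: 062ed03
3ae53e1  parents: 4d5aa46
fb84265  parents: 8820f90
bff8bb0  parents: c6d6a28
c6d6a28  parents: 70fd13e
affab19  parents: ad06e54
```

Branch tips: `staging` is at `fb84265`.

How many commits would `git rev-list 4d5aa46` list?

6

Walking parent pointers from 4d5aa46: reachable set = {022f25d, 4d5aa46, 70fd13e, 9c9533d, bff8bb0, c6d6a28}.
That is 6 commits.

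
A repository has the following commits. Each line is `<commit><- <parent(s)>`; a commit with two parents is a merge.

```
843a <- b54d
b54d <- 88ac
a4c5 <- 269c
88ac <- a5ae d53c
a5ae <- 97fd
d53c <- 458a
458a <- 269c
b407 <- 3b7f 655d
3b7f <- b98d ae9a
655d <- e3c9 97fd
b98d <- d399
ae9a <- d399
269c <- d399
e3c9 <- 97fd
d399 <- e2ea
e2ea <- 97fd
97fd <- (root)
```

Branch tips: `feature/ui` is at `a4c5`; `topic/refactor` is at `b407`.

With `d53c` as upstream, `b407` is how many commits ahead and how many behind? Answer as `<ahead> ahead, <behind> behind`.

6 ahead, 3 behind

Reachable from b407: {3b7f, 655d, 97fd, ae9a, b407, b98d, d399, e2ea, e3c9}.
Reachable from d53c: {269c, 458a, 97fd, d399, d53c, e2ea}.
Only in b407's history (ahead): {3b7f, 655d, ae9a, b407, b98d, e3c9} — 6.
Only in d53c's history (behind): {269c, 458a, d53c} — 3.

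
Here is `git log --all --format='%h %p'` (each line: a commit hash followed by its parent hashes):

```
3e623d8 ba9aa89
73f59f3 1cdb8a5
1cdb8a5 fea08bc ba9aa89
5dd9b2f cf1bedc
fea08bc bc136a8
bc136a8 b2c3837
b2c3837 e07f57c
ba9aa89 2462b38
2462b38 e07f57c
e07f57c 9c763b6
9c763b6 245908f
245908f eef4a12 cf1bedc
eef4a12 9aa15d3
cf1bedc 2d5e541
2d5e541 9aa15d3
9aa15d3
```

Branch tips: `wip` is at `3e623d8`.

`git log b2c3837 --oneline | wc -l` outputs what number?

Walking parent pointers from b2c3837: reachable set = {245908f, 2d5e541, 9aa15d3, 9c763b6, b2c3837, cf1bedc, e07f57c, eef4a12}.
That is 8 commits.

8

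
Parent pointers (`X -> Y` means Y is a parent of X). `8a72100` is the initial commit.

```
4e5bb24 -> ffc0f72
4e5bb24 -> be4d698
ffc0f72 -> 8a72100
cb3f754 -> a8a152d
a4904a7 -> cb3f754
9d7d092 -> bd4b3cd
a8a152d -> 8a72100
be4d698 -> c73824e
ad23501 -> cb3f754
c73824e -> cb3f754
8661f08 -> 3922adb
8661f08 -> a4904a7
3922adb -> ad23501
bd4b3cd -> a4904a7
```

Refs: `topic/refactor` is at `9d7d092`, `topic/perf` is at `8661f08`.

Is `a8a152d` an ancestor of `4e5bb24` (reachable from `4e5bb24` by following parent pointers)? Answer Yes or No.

Ancestors of 4e5bb24 (commits reachable by following parents): {4e5bb24, 8a72100, a8a152d, be4d698, c73824e, cb3f754, ffc0f72}.
a8a152d is in that set, so it is an ancestor of 4e5bb24.

Yes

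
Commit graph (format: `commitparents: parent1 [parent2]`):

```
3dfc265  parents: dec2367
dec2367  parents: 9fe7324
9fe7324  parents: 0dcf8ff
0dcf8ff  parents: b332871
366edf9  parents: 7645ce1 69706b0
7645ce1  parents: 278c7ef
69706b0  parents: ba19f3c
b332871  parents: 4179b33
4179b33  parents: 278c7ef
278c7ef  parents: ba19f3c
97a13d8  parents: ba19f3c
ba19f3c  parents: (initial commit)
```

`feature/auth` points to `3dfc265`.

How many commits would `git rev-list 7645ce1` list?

Walking parent pointers from 7645ce1: reachable set = {278c7ef, 7645ce1, ba19f3c}.
That is 3 commits.

3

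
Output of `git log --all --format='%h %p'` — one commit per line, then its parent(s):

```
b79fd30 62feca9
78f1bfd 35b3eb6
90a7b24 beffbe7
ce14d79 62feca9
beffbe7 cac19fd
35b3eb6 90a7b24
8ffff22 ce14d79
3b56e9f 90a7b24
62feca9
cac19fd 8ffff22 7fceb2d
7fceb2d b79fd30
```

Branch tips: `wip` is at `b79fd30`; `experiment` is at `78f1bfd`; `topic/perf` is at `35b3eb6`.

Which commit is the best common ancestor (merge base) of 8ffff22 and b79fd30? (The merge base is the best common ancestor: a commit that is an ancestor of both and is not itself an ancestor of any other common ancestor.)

Ancestors of 8ffff22: {62feca9, 8ffff22, ce14d79}.
Ancestors of b79fd30: {62feca9, b79fd30}.
Common ancestors: {62feca9}.
The only common ancestor is 62feca9, so it is the merge base.

62feca9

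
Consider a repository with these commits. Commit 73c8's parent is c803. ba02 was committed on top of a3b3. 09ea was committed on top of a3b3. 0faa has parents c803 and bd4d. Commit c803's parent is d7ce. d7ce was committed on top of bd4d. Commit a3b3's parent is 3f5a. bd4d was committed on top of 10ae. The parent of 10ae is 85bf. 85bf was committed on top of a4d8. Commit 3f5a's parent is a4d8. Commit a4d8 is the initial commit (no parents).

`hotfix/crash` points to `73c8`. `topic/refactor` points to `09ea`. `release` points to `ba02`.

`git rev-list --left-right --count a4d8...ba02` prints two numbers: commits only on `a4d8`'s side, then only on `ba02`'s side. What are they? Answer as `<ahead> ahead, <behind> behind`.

0 ahead, 3 behind

Reachable from a4d8: {a4d8}.
Reachable from ba02: {3f5a, a3b3, a4d8, ba02}.
Only in a4d8's history (ahead): {} — 0.
Only in ba02's history (behind): {3f5a, a3b3, ba02} — 3.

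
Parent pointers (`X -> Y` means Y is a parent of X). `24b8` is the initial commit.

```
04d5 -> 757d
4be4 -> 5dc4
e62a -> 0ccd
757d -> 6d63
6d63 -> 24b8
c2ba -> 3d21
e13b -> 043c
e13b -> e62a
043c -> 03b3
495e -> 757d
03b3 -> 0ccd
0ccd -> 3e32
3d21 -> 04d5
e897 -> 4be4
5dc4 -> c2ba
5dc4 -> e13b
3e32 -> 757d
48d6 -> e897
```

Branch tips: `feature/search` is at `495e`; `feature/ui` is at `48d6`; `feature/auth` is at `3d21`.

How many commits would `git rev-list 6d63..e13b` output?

7

Reachable from e13b: {03b3, 043c, 0ccd, 24b8, 3e32, 6d63, 757d, e13b, e62a}.
Reachable from 6d63: {24b8, 6d63}.
In e13b's history but not 6d63's: {03b3, 043c, 0ccd, 3e32, 757d, e13b, e62a} — 7 commits.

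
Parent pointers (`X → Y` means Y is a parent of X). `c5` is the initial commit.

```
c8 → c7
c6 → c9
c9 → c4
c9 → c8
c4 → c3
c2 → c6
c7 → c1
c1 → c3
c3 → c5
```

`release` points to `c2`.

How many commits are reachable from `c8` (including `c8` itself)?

5

Walking parent pointers from c8: reachable set = {c1, c3, c5, c7, c8}.
That is 5 commits.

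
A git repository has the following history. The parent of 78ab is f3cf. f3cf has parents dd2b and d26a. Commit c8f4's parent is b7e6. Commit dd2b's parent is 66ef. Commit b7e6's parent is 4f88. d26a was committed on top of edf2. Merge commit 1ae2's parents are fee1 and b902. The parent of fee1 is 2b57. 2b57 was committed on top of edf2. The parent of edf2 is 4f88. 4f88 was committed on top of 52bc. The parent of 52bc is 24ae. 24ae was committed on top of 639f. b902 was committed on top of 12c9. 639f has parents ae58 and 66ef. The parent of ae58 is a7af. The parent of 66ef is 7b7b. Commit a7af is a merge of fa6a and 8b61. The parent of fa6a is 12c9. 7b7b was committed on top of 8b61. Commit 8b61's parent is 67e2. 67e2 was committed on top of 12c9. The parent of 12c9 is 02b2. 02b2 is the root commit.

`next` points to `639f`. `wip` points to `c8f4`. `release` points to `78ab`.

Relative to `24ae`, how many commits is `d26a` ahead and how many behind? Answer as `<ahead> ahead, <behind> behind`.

Reachable from d26a: {02b2, 12c9, 24ae, 4f88, 52bc, 639f, 66ef, 67e2, 7b7b, 8b61, a7af, ae58, d26a, edf2, fa6a}.
Reachable from 24ae: {02b2, 12c9, 24ae, 639f, 66ef, 67e2, 7b7b, 8b61, a7af, ae58, fa6a}.
Only in d26a's history (ahead): {4f88, 52bc, d26a, edf2} — 4.
Only in 24ae's history (behind): {} — 0.

4 ahead, 0 behind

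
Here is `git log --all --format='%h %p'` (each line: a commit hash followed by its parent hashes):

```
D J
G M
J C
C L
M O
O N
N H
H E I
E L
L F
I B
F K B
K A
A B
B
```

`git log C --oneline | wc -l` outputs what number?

6

Walking parent pointers from C: reachable set = {A, B, C, F, K, L}.
That is 6 commits.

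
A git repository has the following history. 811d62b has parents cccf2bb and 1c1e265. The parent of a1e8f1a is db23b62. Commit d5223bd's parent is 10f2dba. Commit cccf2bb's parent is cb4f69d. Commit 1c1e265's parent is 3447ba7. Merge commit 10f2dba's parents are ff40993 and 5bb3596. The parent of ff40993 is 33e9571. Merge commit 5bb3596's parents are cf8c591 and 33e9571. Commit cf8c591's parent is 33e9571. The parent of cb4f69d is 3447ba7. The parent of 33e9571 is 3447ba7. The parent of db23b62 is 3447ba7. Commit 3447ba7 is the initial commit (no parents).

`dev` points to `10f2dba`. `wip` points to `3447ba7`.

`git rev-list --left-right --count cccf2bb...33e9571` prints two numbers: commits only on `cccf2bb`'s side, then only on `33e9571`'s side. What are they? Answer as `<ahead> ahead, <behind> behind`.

2 ahead, 1 behind

Reachable from cccf2bb: {3447ba7, cb4f69d, cccf2bb}.
Reachable from 33e9571: {33e9571, 3447ba7}.
Only in cccf2bb's history (ahead): {cb4f69d, cccf2bb} — 2.
Only in 33e9571's history (behind): {33e9571} — 1.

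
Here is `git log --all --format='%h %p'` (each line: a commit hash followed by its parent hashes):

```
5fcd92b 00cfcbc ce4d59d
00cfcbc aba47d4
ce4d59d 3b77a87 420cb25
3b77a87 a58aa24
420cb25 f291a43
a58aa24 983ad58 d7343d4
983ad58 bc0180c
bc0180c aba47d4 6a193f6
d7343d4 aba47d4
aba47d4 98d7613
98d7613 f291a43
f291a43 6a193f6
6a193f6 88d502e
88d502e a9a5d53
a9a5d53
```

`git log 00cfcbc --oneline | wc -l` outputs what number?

7

Walking parent pointers from 00cfcbc: reachable set = {00cfcbc, 6a193f6, 88d502e, 98d7613, a9a5d53, aba47d4, f291a43}.
That is 7 commits.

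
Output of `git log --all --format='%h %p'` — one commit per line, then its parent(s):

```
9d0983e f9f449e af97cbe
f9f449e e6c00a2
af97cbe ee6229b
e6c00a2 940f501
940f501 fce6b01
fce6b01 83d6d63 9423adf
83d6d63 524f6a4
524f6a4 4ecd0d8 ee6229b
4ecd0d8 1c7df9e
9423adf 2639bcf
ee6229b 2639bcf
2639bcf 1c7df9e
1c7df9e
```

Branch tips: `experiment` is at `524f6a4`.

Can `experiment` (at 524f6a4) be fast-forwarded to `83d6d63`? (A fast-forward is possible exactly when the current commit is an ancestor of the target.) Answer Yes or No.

Yes

A fast-forward from 524f6a4 to 83d6d63 is possible iff 524f6a4 is an ancestor of 83d6d63.
Ancestors of 83d6d63: {1c7df9e, 2639bcf, 4ecd0d8, 524f6a4, 83d6d63, ee6229b}.
524f6a4 is among them, so fast-forward is possible.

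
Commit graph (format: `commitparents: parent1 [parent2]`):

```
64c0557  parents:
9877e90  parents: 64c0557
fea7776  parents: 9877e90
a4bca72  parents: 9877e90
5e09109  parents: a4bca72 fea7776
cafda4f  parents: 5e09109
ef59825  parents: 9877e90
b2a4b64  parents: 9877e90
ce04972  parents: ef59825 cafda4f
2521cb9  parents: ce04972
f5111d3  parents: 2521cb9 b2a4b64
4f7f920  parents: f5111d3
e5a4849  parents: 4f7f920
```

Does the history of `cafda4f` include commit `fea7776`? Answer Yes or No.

Yes

Ancestors of cafda4f (commits reachable by following parents): {5e09109, 64c0557, 9877e90, a4bca72, cafda4f, fea7776}.
fea7776 is in that set, so it is an ancestor of cafda4f.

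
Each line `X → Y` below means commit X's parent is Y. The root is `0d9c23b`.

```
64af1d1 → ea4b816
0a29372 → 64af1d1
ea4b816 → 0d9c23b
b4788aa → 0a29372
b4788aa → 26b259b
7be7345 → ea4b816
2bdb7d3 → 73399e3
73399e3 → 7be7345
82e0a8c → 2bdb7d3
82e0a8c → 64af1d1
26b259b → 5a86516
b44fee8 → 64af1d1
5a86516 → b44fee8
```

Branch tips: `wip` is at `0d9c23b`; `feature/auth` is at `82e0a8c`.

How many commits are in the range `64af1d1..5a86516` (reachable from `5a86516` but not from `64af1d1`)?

Reachable from 5a86516: {0d9c23b, 5a86516, 64af1d1, b44fee8, ea4b816}.
Reachable from 64af1d1: {0d9c23b, 64af1d1, ea4b816}.
In 5a86516's history but not 64af1d1's: {5a86516, b44fee8} — 2 commits.

2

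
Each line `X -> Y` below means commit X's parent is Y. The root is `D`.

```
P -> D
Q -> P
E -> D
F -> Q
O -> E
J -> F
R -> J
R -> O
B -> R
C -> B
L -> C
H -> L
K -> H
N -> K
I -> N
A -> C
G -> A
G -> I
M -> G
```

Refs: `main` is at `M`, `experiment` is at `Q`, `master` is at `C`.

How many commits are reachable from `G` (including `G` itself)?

Walking parent pointers from G: reachable set = {A, B, C, D, E, F, G, H, I, J, K, L, N, O, P, Q, R}.
That is 17 commits.

17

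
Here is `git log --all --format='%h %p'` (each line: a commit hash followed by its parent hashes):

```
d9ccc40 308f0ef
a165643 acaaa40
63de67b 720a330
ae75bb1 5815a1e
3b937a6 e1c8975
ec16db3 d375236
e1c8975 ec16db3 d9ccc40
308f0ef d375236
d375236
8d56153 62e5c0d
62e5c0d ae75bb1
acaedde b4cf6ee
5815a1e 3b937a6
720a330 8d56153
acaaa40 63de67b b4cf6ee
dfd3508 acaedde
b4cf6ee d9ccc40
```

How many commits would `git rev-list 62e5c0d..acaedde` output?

Reachable from acaedde: {308f0ef, acaedde, b4cf6ee, d375236, d9ccc40}.
Reachable from 62e5c0d: {308f0ef, 3b937a6, 5815a1e, 62e5c0d, ae75bb1, d375236, d9ccc40, e1c8975, ec16db3}.
In acaedde's history but not 62e5c0d's: {acaedde, b4cf6ee} — 2 commits.

2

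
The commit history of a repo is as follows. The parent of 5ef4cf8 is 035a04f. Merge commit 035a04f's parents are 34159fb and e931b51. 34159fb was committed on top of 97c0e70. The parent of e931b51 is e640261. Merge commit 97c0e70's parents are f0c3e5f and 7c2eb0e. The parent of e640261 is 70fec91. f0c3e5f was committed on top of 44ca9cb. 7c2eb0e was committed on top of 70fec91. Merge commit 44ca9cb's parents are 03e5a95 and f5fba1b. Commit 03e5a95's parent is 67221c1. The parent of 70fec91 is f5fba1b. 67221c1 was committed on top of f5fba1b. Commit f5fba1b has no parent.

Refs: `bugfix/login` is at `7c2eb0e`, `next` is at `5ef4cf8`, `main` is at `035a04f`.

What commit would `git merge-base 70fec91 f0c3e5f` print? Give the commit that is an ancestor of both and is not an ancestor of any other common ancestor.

Ancestors of 70fec91: {70fec91, f5fba1b}.
Ancestors of f0c3e5f: {03e5a95, 44ca9cb, 67221c1, f0c3e5f, f5fba1b}.
Common ancestors: {f5fba1b}.
The only common ancestor is f5fba1b, so it is the merge base.

f5fba1b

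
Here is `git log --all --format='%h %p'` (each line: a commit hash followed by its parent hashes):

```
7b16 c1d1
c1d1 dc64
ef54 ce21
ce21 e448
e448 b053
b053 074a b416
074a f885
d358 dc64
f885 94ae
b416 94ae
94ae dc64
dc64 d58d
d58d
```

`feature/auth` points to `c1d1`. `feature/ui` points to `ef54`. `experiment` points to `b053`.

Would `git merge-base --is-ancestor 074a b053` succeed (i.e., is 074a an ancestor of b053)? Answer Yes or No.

Ancestors of b053 (commits reachable by following parents): {074a, 94ae, b053, b416, d58d, dc64, f885}.
074a is in that set, so it is an ancestor of b053.

Yes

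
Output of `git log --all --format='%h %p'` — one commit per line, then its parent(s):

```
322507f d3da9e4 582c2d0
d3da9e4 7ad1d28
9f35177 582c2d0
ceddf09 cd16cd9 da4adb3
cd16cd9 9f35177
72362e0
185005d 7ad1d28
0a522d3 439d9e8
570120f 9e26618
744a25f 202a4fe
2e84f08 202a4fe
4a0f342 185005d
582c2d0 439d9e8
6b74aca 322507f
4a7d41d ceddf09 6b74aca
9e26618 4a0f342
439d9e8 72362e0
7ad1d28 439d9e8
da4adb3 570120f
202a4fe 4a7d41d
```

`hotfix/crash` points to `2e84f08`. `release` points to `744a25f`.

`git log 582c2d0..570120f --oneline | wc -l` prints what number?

5

Reachable from 570120f: {185005d, 439d9e8, 4a0f342, 570120f, 72362e0, 7ad1d28, 9e26618}.
Reachable from 582c2d0: {439d9e8, 582c2d0, 72362e0}.
In 570120f's history but not 582c2d0's: {185005d, 4a0f342, 570120f, 7ad1d28, 9e26618} — 5 commits.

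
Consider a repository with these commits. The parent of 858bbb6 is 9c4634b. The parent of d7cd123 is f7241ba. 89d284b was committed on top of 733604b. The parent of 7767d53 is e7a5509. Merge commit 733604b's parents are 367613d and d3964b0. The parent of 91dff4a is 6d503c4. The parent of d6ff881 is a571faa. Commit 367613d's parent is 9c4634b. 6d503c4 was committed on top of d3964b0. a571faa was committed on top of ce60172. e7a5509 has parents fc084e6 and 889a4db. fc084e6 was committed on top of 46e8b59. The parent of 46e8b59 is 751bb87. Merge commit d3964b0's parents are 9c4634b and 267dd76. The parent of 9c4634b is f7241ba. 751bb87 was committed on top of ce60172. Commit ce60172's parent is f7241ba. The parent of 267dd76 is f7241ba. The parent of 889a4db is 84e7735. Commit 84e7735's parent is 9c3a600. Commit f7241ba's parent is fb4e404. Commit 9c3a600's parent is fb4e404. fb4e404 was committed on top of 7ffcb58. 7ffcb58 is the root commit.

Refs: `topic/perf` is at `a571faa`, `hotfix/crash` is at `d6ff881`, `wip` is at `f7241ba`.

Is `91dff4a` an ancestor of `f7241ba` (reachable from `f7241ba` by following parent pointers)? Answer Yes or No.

Ancestors of f7241ba: {7ffcb58, f7241ba, fb4e404}.
91dff4a is not in that set, so it is not an ancestor of f7241ba.

No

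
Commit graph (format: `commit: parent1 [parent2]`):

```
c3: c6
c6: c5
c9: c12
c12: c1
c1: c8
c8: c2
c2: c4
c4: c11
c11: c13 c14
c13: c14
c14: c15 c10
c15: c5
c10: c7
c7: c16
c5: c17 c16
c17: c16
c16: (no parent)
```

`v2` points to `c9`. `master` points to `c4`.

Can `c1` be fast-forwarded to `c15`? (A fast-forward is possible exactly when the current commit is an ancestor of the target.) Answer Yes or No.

A fast-forward from c1 to c15 is possible iff c1 is an ancestor of c15.
Ancestors of c15: {c15, c16, c17, c5}.
c1 is not among them, so fast-forward is not possible.

No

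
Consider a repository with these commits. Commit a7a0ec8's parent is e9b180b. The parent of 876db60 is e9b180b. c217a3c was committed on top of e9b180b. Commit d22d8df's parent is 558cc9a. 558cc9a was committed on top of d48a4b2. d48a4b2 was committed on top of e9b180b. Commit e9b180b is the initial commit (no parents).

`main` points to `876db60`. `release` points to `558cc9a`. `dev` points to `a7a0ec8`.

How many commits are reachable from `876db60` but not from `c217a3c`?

Reachable from 876db60: {876db60, e9b180b}.
Reachable from c217a3c: {c217a3c, e9b180b}.
In 876db60's history but not c217a3c's: {876db60} — 1 commit.

1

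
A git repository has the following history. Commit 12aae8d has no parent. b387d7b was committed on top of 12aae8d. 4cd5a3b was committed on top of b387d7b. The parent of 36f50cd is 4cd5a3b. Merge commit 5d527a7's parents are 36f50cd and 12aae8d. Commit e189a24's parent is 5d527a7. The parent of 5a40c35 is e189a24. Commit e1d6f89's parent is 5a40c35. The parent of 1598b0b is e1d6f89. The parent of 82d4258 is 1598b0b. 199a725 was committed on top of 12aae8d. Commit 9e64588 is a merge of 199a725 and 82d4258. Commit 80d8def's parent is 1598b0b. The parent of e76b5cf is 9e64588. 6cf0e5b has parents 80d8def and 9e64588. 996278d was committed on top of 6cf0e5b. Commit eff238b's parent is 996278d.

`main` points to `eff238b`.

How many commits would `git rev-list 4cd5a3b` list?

Walking parent pointers from 4cd5a3b: reachable set = {12aae8d, 4cd5a3b, b387d7b}.
That is 3 commits.

3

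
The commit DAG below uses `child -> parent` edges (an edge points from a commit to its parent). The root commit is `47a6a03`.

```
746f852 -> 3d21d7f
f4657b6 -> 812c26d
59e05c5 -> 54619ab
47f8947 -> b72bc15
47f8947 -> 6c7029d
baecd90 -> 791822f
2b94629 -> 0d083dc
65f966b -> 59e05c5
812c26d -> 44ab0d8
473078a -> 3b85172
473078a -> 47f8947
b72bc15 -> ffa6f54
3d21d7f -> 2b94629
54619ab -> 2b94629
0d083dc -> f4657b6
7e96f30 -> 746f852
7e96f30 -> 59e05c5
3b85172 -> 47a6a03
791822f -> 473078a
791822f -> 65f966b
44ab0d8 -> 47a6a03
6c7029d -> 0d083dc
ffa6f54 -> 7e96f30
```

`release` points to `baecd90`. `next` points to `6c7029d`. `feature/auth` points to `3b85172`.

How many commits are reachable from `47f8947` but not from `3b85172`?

14

Reachable from 47f8947: {0d083dc, 2b94629, 3d21d7f, 44ab0d8, 47a6a03, 47f8947, 54619ab, 59e05c5, 6c7029d, 746f852, 7e96f30, 812c26d, b72bc15, f4657b6, ffa6f54}.
Reachable from 3b85172: {3b85172, 47a6a03}.
In 47f8947's history but not 3b85172's: {0d083dc, 2b94629, 3d21d7f, 44ab0d8, 47f8947, 54619ab, 59e05c5, 6c7029d, 746f852, 7e96f30, 812c26d, b72bc15, f4657b6, ffa6f54} — 14 commits.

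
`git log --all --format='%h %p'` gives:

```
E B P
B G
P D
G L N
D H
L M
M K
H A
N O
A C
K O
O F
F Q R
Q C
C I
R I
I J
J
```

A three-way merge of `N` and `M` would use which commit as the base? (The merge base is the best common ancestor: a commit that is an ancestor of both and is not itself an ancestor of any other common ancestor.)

Ancestors of N: {C, F, I, J, N, O, Q, R}.
Ancestors of M: {C, F, I, J, K, M, O, Q, R}.
Common ancestors: {C, F, I, J, O, Q, R}.
Among these, O is not an ancestor of any other common ancestor — it is the merge base.

O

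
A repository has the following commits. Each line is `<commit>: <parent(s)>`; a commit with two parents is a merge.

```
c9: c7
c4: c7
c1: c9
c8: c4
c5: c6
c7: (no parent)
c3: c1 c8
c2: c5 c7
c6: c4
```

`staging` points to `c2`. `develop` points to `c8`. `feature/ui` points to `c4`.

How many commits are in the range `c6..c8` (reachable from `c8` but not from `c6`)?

Reachable from c8: {c4, c7, c8}.
Reachable from c6: {c4, c6, c7}.
In c8's history but not c6's: {c8} — 1 commit.

1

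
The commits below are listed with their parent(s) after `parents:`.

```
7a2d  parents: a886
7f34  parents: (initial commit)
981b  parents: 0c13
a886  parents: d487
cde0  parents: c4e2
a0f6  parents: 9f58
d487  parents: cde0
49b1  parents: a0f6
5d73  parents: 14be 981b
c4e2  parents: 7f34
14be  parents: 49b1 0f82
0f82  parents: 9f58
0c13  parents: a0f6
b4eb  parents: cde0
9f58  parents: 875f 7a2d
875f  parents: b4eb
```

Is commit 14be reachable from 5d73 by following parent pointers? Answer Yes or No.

Ancestors of 5d73 (commits reachable by following parents): {0c13, 0f82, 14be, 49b1, 5d73, 7a2d, 7f34, 875f, 981b, 9f58, a0f6, a886, b4eb, c4e2, cde0, d487}.
14be is in that set, so it is an ancestor of 5d73.

Yes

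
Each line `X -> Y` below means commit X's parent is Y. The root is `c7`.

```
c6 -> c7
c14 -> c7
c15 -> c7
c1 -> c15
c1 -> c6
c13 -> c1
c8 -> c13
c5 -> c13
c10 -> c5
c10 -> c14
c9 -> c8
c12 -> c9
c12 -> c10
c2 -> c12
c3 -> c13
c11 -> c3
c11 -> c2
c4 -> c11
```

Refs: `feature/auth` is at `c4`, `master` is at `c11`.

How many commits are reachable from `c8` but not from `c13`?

Reachable from c8: {c1, c13, c15, c6, c7, c8}.
Reachable from c13: {c1, c13, c15, c6, c7}.
In c8's history but not c13's: {c8} — 1 commit.

1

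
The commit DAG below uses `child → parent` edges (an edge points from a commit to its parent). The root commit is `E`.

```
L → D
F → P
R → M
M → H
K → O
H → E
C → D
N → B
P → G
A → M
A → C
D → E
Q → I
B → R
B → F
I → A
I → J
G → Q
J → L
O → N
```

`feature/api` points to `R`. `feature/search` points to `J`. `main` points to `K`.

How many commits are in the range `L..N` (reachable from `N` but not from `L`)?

Reachable from N: {A, B, C, D, E, F, G, H, I, J, L, M, N, P, Q, R}.
Reachable from L: {D, E, L}.
In N's history but not L's: {A, B, C, F, G, H, I, J, M, N, P, Q, R} — 13 commits.

13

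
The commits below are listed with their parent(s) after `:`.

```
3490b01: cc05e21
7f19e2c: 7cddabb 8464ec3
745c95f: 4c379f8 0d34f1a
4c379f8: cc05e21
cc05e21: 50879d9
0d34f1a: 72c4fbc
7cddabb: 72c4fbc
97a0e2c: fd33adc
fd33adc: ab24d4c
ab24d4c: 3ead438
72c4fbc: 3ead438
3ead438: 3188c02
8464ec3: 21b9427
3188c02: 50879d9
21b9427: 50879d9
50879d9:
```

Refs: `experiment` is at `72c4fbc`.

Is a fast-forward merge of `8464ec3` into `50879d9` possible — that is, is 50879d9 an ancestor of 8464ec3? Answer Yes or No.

Yes

A fast-forward from 50879d9 to 8464ec3 is possible iff 50879d9 is an ancestor of 8464ec3.
Ancestors of 8464ec3: {21b9427, 50879d9, 8464ec3}.
50879d9 is among them, so fast-forward is possible.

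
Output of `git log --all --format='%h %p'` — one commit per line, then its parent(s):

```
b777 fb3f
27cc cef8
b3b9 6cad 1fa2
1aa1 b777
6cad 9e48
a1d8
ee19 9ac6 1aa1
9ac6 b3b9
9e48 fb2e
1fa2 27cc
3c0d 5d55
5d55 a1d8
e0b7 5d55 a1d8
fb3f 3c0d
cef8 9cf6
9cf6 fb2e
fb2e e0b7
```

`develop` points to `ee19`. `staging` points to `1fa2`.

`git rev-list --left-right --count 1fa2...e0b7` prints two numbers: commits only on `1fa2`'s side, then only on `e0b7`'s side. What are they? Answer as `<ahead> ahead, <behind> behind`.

5 ahead, 0 behind

Reachable from 1fa2: {1fa2, 27cc, 5d55, 9cf6, a1d8, cef8, e0b7, fb2e}.
Reachable from e0b7: {5d55, a1d8, e0b7}.
Only in 1fa2's history (ahead): {1fa2, 27cc, 9cf6, cef8, fb2e} — 5.
Only in e0b7's history (behind): {} — 0.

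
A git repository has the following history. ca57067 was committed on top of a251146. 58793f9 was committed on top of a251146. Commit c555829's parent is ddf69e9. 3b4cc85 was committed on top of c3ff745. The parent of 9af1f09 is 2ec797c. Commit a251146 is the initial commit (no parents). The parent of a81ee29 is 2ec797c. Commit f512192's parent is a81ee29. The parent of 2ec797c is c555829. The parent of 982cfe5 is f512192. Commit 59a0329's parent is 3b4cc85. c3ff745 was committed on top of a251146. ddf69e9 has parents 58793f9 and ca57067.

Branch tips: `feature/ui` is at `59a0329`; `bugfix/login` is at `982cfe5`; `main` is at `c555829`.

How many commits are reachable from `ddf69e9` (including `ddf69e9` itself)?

4

Walking parent pointers from ddf69e9: reachable set = {58793f9, a251146, ca57067, ddf69e9}.
That is 4 commits.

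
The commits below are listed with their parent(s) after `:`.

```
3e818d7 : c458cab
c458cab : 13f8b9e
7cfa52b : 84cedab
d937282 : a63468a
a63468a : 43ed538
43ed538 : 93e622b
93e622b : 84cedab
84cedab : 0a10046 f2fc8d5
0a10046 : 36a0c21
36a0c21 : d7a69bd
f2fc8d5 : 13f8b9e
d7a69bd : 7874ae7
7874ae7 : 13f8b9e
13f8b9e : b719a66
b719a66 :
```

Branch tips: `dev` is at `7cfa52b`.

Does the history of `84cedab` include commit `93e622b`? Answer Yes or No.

No

Ancestors of 84cedab: {0a10046, 13f8b9e, 36a0c21, 7874ae7, 84cedab, b719a66, d7a69bd, f2fc8d5}.
93e622b is not in that set, so it is not an ancestor of 84cedab.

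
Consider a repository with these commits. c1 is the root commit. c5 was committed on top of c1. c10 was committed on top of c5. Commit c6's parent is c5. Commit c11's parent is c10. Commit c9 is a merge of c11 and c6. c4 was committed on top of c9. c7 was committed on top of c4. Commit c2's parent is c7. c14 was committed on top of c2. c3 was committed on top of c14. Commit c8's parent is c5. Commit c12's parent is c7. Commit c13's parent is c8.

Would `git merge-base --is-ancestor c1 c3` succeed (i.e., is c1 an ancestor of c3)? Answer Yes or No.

Yes

Ancestors of c3 (commits reachable by following parents): {c1, c10, c11, c14, c2, c3, c4, c5, c6, c7, c9}.
c1 is in that set, so it is an ancestor of c3.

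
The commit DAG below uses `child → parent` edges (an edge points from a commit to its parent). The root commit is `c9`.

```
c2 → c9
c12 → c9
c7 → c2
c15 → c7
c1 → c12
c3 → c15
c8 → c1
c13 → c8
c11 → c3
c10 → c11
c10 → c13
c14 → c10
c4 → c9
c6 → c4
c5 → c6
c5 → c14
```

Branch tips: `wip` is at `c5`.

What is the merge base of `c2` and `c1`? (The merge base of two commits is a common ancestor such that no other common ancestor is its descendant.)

Ancestors of c2: {c2, c9}.
Ancestors of c1: {c1, c12, c9}.
Common ancestors: {c9}.
The only common ancestor is c9, so it is the merge base.

c9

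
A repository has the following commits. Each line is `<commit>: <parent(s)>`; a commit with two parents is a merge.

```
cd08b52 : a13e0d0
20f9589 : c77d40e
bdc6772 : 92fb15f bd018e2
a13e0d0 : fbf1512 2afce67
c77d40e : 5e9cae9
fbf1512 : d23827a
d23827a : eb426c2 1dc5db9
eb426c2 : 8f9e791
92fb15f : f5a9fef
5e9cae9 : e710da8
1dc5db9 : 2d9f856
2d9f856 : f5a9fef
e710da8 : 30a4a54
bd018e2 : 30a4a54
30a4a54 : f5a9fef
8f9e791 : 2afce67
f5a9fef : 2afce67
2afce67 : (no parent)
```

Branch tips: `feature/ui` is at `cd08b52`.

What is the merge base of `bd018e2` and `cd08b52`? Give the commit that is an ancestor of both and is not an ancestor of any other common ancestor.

Ancestors of bd018e2: {2afce67, 30a4a54, bd018e2, f5a9fef}.
Ancestors of cd08b52: {1dc5db9, 2afce67, 2d9f856, 8f9e791, a13e0d0, cd08b52, d23827a, eb426c2, f5a9fef, fbf1512}.
Common ancestors: {2afce67, f5a9fef}.
Among these, f5a9fef is not an ancestor of any other common ancestor — it is the merge base.

f5a9fef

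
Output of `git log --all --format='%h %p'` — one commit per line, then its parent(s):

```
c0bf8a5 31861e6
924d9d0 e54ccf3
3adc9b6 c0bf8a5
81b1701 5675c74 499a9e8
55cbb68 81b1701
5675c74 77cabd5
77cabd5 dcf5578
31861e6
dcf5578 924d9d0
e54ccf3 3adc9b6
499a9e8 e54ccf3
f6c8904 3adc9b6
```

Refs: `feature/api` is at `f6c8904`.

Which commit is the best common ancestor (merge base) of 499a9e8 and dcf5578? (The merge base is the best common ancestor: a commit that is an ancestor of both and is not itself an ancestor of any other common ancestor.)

Ancestors of 499a9e8: {31861e6, 3adc9b6, 499a9e8, c0bf8a5, e54ccf3}.
Ancestors of dcf5578: {31861e6, 3adc9b6, 924d9d0, c0bf8a5, dcf5578, e54ccf3}.
Common ancestors: {31861e6, 3adc9b6, c0bf8a5, e54ccf3}.
Among these, e54ccf3 is not an ancestor of any other common ancestor — it is the merge base.

e54ccf3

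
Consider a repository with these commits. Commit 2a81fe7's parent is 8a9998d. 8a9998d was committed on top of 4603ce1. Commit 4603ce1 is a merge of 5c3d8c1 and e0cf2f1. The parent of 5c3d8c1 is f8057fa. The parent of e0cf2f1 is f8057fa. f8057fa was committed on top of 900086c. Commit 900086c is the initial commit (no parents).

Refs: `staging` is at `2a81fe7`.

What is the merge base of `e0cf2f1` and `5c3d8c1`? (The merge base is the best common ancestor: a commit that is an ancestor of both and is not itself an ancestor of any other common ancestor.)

f8057fa

Ancestors of e0cf2f1: {900086c, e0cf2f1, f8057fa}.
Ancestors of 5c3d8c1: {5c3d8c1, 900086c, f8057fa}.
Common ancestors: {900086c, f8057fa}.
Among these, f8057fa is not an ancestor of any other common ancestor — it is the merge base.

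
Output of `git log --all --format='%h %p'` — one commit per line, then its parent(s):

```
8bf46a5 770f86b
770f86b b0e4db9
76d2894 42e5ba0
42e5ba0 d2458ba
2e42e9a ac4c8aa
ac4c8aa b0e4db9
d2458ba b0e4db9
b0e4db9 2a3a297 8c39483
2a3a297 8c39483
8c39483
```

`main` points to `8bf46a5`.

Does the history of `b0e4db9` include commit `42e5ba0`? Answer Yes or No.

No

Ancestors of b0e4db9: {2a3a297, 8c39483, b0e4db9}.
42e5ba0 is not in that set, so it is not an ancestor of b0e4db9.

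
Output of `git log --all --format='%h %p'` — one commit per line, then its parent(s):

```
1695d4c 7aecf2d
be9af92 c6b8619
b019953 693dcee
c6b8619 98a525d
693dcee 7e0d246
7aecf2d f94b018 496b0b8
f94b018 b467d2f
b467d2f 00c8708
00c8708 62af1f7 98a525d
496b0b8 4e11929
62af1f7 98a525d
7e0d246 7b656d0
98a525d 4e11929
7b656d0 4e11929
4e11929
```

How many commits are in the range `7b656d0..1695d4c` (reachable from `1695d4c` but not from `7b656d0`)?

Reachable from 1695d4c: {00c8708, 1695d4c, 496b0b8, 4e11929, 62af1f7, 7aecf2d, 98a525d, b467d2f, f94b018}.
Reachable from 7b656d0: {4e11929, 7b656d0}.
In 1695d4c's history but not 7b656d0's: {00c8708, 1695d4c, 496b0b8, 62af1f7, 7aecf2d, 98a525d, b467d2f, f94b018} — 8 commits.

8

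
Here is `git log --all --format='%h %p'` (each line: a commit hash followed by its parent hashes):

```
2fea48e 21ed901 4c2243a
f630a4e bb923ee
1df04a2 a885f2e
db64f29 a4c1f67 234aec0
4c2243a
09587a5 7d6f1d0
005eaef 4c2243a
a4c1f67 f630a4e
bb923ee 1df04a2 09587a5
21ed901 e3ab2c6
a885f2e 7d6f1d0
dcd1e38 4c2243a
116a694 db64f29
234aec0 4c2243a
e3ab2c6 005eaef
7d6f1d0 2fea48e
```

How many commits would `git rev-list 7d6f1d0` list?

Walking parent pointers from 7d6f1d0: reachable set = {005eaef, 21ed901, 2fea48e, 4c2243a, 7d6f1d0, e3ab2c6}.
That is 6 commits.

6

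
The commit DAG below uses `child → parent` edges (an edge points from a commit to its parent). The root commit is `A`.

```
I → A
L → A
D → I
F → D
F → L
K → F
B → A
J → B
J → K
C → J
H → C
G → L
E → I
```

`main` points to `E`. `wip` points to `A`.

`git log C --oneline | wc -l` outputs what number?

9

Walking parent pointers from C: reachable set = {A, B, C, D, F, I, J, K, L}.
That is 9 commits.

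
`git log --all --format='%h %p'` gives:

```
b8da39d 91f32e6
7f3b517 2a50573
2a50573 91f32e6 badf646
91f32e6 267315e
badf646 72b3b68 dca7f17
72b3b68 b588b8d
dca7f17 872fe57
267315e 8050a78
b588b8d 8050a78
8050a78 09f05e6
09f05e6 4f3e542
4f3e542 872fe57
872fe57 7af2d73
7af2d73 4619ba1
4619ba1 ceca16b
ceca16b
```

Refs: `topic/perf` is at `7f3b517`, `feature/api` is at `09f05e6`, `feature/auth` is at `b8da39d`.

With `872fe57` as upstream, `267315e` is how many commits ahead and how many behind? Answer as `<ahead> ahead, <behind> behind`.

4 ahead, 0 behind

Reachable from 267315e: {09f05e6, 267315e, 4619ba1, 4f3e542, 7af2d73, 8050a78, 872fe57, ceca16b}.
Reachable from 872fe57: {4619ba1, 7af2d73, 872fe57, ceca16b}.
Only in 267315e's history (ahead): {09f05e6, 267315e, 4f3e542, 8050a78} — 4.
Only in 872fe57's history (behind): {} — 0.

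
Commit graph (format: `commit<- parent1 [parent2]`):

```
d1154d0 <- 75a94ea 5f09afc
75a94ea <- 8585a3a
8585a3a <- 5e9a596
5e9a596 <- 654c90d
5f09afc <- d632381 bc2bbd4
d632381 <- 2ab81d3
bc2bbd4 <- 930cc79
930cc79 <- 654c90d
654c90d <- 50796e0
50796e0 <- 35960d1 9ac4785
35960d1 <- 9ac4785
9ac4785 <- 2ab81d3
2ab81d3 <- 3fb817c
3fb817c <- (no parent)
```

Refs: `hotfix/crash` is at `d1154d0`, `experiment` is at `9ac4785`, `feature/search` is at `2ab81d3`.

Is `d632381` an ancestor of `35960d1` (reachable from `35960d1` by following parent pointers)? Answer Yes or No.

Ancestors of 35960d1: {2ab81d3, 35960d1, 3fb817c, 9ac4785}.
d632381 is not in that set, so it is not an ancestor of 35960d1.

No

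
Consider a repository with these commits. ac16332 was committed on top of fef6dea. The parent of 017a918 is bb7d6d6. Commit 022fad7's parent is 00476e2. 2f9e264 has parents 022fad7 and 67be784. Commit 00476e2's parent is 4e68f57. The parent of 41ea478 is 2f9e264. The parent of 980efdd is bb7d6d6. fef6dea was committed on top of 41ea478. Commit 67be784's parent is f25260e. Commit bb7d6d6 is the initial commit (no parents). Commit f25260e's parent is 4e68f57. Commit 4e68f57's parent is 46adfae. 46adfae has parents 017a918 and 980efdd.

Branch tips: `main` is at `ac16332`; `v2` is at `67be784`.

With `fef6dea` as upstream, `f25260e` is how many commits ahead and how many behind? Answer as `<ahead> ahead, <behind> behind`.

0 ahead, 6 behind

Reachable from f25260e: {017a918, 46adfae, 4e68f57, 980efdd, bb7d6d6, f25260e}.
Reachable from fef6dea: {00476e2, 017a918, 022fad7, 2f9e264, 41ea478, 46adfae, 4e68f57, 67be784, 980efdd, bb7d6d6, f25260e, fef6dea}.
Only in f25260e's history (ahead): {} — 0.
Only in fef6dea's history (behind): {00476e2, 022fad7, 2f9e264, 41ea478, 67be784, fef6dea} — 6.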